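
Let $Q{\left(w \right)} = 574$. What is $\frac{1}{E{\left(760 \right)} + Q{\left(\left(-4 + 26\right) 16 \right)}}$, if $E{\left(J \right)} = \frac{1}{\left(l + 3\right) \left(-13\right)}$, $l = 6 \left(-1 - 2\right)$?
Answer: $\frac{195}{111931} \approx 0.0017421$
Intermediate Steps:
$l = -18$ ($l = 6 \left(-3\right) = -18$)
$E{\left(J \right)} = \frac{1}{195}$ ($E{\left(J \right)} = \frac{1}{\left(-18 + 3\right) \left(-13\right)} = \frac{1}{\left(-15\right) \left(-13\right)} = \frac{1}{195}$)
$\frac{1}{E{\left(760 \right)} + Q{\left(\left(-4 + 26\right) 16 \right)}} = \frac{1}{\frac{1}{195} + 574} = \frac{1}{\frac{111931}{195}} = \frac{195}{111931}$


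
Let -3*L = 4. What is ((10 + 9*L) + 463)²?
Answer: 212521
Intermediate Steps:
L = -4/3 (L = -⅓*4 = -4/3 ≈ -1.3333)
((10 + 9*L) + 463)² = ((10 + 9*(-4/3)) + 463)² = ((10 - 12) + 463)² = (-2 + 463)² = 461² = 212521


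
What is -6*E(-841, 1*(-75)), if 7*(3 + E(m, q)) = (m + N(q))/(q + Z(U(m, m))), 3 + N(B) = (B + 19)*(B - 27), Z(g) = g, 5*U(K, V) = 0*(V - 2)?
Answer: 12886/175 ≈ 73.634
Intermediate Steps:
U(K, V) = 0 (U(K, V) = (0*(V - 2))/5 = (0*(-2 + V))/5 = (⅕)*0 = 0)
N(B) = -3 + (-27 + B)*(19 + B) (N(B) = -3 + (B + 19)*(B - 27) = -3 + (19 + B)*(-27 + B) = -3 + (-27 + B)*(19 + B))
E(m, q) = -3 + (-516 + m + q² - 8*q)/(7*q) (E(m, q) = -3 + ((m + (-516 + q² - 8*q))/(q + 0))/7 = -3 + ((-516 + m + q² - 8*q)/q)/7 = -3 + (-516 + m + q² - 8*q)/(7*q))
-6*E(-841, 1*(-75)) = -6*(-516 - 841 + (1*(-75))² - 29*(-75))/(7*(1*(-75))) = -6*(-516 - 841 + (-75)² - 29*(-75))/(7*(-75)) = -6*(-1)*(-516 - 841 + 5625 + 2175)/(7*75) = -6*(-1)*6443/(7*75) = -6*(-6443/525) = 12886/175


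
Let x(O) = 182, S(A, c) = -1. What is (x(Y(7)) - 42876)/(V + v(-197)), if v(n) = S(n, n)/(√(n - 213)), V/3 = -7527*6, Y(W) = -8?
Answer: 2371620106440/7526147040361 + 42694*I*√410/7526147040361 ≈ 0.31512 + 1.1486e-7*I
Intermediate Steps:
V = -135486 (V = 3*(-7527*6) = 3*(-45162) = -135486)
v(n) = -1/√(-213 + n) (v(n) = -1/(√(n - 213)) = -1/(√(-213 + n)) = -1/√(-213 + n))
(x(Y(7)) - 42876)/(V + v(-197)) = (182 - 42876)/(-135486 - 1/√(-213 - 197)) = -42694/(-135486 - 1/√(-410)) = -42694/(-135486 - (-1)*I*√410/410) = -42694/(-135486 + I*√410/410)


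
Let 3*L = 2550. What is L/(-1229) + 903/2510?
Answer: -1023713/3084790 ≈ -0.33186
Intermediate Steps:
L = 850 (L = (⅓)*2550 = 850)
L/(-1229) + 903/2510 = 850/(-1229) + 903/2510 = 850*(-1/1229) + 903*(1/2510) = -850/1229 + 903/2510 = -1023713/3084790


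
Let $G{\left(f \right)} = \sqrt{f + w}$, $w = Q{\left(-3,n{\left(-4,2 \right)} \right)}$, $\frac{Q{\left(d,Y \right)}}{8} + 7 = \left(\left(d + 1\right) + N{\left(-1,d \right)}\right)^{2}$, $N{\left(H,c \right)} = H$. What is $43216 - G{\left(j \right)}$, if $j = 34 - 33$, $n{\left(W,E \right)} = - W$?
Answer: $43216 - \sqrt{17} \approx 43212.0$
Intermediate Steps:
$j = 1$ ($j = 34 - 33 = 1$)
$Q{\left(d,Y \right)} = -56 + 8 d^{2}$ ($Q{\left(d,Y \right)} = -56 + 8 \left(\left(d + 1\right) - 1\right)^{2} = -56 + 8 \left(\left(1 + d\right) - 1\right)^{2} = -56 + 8 d^{2}$)
$w = 16$ ($w = -56 + 8 \left(-3\right)^{2} = -56 + 8 \cdot 9 = -56 + 72 = 16$)
$G{\left(f \right)} = \sqrt{16 + f}$ ($G{\left(f \right)} = \sqrt{f + 16} = \sqrt{16 + f}$)
$43216 - G{\left(j \right)} = 43216 - \sqrt{16 + 1} = 43216 - \sqrt{17}$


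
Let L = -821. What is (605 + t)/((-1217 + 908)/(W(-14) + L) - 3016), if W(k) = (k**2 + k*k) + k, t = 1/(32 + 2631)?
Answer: -713724388/3557179477 ≈ -0.20064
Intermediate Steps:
t = 1/2663 ≈ 0.00037552
W(k) = k + 2*k**2 (W(k) = (k**2 + k**2) + k = 2*k**2 + k = k + 2*k**2)
(605 + t)/((-1217 + 908)/(W(-14) + L) - 3016) = (605 + 1/2663)/((-1217 + 908)/(-14*(1 + 2*(-14)) - 821) - 3016) = 1611116/(2663*(-309/(-14*(1 - 28) - 821) - 3016)) = 1611116/(2663*(-309/(-14*(-27) - 821) - 3016)) = 1611116/(2663*(-309/(378 - 821) - 3016)) = 1611116/(2663*(-309/(-443) - 3016)) = 1611116/(2663*(-309*(-1/443) - 3016)) = 1611116/(2663*(309/443 - 3016)) = 1611116/(2663*(-1335779/443)) = (1611116/2663)*(-443/1335779) = -713724388/3557179477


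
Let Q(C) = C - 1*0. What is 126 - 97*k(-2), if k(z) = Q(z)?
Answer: 320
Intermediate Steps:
Q(C) = C (Q(C) = C + 0 = C)
k(z) = z
126 - 97*k(-2) = 126 - 97*(-2) = 126 + 194 = 320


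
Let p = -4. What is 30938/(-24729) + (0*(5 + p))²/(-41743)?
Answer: -30938/24729 ≈ -1.2511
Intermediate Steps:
30938/(-24729) + (0*(5 + p))²/(-41743) = 30938/(-24729) + (0*(5 - 4))²/(-41743) = 30938*(-1/24729) + (0*1)²*(-1/41743) = -30938/24729 + 0²*(-1/41743) = -30938/24729 + 0*(-1/41743) = -30938/24729 + 0 = -30938/24729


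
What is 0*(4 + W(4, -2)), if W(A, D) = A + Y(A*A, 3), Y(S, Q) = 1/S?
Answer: 0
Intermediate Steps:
W(A, D) = A + A⁻² (W(A, D) = A + 1/(A*A) = A + 1/(A²) = A + A⁻²)
0*(4 + W(4, -2)) = 0*(4 + (4 + 4⁻²)) = 0*(4 + (4 + 1/16)) = 0*(4 + 65/16) = 0*(129/16) = 0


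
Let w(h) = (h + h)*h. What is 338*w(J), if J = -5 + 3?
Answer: 2704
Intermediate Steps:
J = -2
w(h) = 2*h² (w(h) = (2*h)*h = 2*h²)
338*w(J) = 338*(2*(-2)²) = 338*(2*4) = 338*8 = 2704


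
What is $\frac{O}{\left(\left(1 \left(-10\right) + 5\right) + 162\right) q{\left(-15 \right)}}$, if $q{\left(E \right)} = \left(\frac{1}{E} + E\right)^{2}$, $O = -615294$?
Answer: $- \frac{69220575}{4009466} \approx -17.264$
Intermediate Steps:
$q{\left(E \right)} = \left(E + \frac{1}{E}\right)^{2}$
$\frac{O}{\left(\left(1 \left(-10\right) + 5\right) + 162\right) q{\left(-15 \right)}} = - \frac{615294}{\left(\left(1 \left(-10\right) + 5\right) + 162\right) \frac{\left(1 + \left(-15\right)^{2}\right)^{2}}{225}} = - \frac{615294}{\left(\left(-10 + 5\right) + 162\right) \frac{\left(1 + 225\right)^{2}}{225}} = - \frac{615294}{\left(-5 + 162\right) \frac{226^{2}}{225}} = - \frac{615294}{157 \cdot \frac{1}{225} \cdot 51076} = - \frac{615294}{157 \cdot \frac{51076}{225}} = - \frac{615294}{\frac{8018932}{225}} = \left(-615294\right) \frac{225}{8018932} = - \frac{69220575}{4009466}$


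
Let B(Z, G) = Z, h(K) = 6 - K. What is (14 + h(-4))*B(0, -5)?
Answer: 0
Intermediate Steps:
(14 + h(-4))*B(0, -5) = (14 + (6 - 1*(-4)))*0 = (14 + (6 + 4))*0 = (14 + 10)*0 = 24*0 = 0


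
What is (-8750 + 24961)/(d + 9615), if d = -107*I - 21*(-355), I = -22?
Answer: 16211/19424 ≈ 0.83459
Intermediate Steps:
d = 9809 (d = -107*(-22) - 21*(-355) = 2354 - 1*(-7455) = 2354 + 7455 = 9809)
(-8750 + 24961)/(d + 9615) = (-8750 + 24961)/(9809 + 9615) = 16211/19424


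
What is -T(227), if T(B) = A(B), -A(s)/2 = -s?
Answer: -454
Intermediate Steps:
A(s) = 2*s (A(s) = -(-2)*s = 2*s)
T(B) = 2*B
-T(227) = -2*227 = -1*454 = -454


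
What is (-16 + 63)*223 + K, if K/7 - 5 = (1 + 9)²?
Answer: 11216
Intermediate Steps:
K = 735 (K = 35 + 7*(1 + 9)² = 35 + 7*10² = 35 + 7*100 = 35 + 700 = 735)
(-16 + 63)*223 + K = (-16 + 63)*223 + 735 = 47*223 + 735 = 10481 + 735 = 11216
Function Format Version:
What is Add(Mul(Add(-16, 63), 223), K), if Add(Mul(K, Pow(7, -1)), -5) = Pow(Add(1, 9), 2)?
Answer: 11216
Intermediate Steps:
K = 735 (K = Add(35, Mul(7, Pow(Add(1, 9), 2))) = Add(35, Mul(7, Pow(10, 2))) = Add(35, Mul(7, 100)) = Add(35, 700) = 735)
Add(Mul(Add(-16, 63), 223), K) = Add(Mul(Add(-16, 63), 223), 735) = Add(Mul(47, 223), 735) = Add(10481, 735) = 11216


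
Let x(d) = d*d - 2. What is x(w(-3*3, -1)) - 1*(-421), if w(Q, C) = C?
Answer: 420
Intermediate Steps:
x(d) = -2 + d² (x(d) = d² - 2 = -2 + d²)
x(w(-3*3, -1)) - 1*(-421) = (-2 + (-1)²) - 1*(-421) = (-2 + 1) + 421 = -1 + 421 = 420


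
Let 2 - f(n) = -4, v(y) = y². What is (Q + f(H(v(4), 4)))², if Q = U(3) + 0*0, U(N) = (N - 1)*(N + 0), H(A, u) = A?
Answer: 144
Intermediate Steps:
U(N) = N*(-1 + N) (U(N) = (-1 + N)*N = N*(-1 + N))
f(n) = 6 (f(n) = 2 - 1*(-4) = 2 + 4 = 6)
Q = 6 (Q = 3*(-1 + 3) + 0*0 = 3*2 + 0 = 6 + 0 = 6)
(Q + f(H(v(4), 4)))² = (6 + 6)² = 12² = 144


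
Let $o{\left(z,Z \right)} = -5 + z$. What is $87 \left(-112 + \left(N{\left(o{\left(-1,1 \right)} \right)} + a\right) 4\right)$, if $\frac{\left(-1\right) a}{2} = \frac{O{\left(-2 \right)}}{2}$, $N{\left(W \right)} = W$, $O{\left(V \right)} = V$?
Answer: $-11136$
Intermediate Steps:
$a = 2$ ($a = - 2 \left(- \frac{2}{2}\right) = - 2 \left(\left(-2\right) \frac{1}{2}\right) = \left(-2\right) \left(-1\right) = 2$)
$87 \left(-112 + \left(N{\left(o{\left(-1,1 \right)} \right)} + a\right) 4\right) = 87 \left(-112 + \left(\left(-5 - 1\right) + 2\right) 4\right) = 87 \left(-112 + \left(-6 + 2\right) 4\right) = 87 \left(-112 - 16\right) = 87 \left(-128\right) = -11136$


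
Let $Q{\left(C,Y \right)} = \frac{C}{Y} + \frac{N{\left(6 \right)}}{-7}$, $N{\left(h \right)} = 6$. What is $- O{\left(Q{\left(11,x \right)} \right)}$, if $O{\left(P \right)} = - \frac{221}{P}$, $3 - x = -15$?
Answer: $- \frac{27846}{31} \approx -898.26$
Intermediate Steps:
$x = 18$ ($x = 3 - -15 = 3 + 15 = 18$)
$Q{\left(C,Y \right)} = - \frac{6}{7} + \frac{C}{Y}$ ($Q{\left(C,Y \right)} = \frac{C}{Y} + \frac{6}{-7} = \frac{C}{Y} + 6 \left(- \frac{1}{7}\right) = \frac{C}{Y} - \frac{6}{7} = - \frac{6}{7} + \frac{C}{Y}$)
$- O{\left(Q{\left(11,x \right)} \right)} = - \frac{-221}{- \frac{6}{7} + \frac{11}{18}} = - \frac{-221}{- \frac{31}{126}} = - \frac{\left(-221\right) \left(-126\right)}{31} = \left(-1\right) \frac{27846}{31} = - \frac{27846}{31}$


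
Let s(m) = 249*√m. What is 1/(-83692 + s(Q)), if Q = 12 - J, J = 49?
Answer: -83692/7006644901 - 249*I*√37/7006644901 ≈ -1.1945e-5 - 2.1617e-7*I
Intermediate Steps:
Q = -37 (Q = 12 - 1*49 = 12 - 49 = -37)
1/(-83692 + s(Q)) = 1/(-83692 + 249*√(-37)) = 1/(-83692 + 249*(I*√37)) = 1/(-83692 + 249*I*√37)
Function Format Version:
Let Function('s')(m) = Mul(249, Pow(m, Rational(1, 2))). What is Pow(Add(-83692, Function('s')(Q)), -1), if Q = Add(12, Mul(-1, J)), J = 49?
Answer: Add(Rational(-83692, 7006644901), Mul(Rational(-249, 7006644901), I, Pow(37, Rational(1, 2)))) ≈ Add(-1.1945e-5, Mul(-2.1617e-7, I))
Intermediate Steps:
Q = -37 (Q = Add(12, Mul(-1, 49)) = Add(12, -49) = -37)
Pow(Add(-83692, Function('s')(Q)), -1) = Pow(Add(-83692, Mul(249, Pow(-37, Rational(1, 2)))), -1) = Pow(Add(-83692, Mul(249, Mul(I, Pow(37, Rational(1, 2))))), -1) = Pow(Add(-83692, Mul(249, I, Pow(37, Rational(1, 2)))), -1)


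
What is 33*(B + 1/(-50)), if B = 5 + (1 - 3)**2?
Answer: 14817/50 ≈ 296.34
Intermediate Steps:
B = 9 (B = 5 + (-2)**2 = 5 + 4 = 9)
33*(B + 1/(-50)) = 33*(9 + 1/(-50)) = 33*(9 - 1/50) = 33*(449/50) = 14817/50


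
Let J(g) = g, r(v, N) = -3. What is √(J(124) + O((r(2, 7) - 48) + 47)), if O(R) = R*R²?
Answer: 2*√15 ≈ 7.7460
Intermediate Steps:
O(R) = R³
√(J(124) + O((r(2, 7) - 48) + 47)) = √(124 + ((-3 - 48) + 47)³) = √(124 + (-51 + 47)³) = √(124 + (-4)³) = √(124 - 64) = √60 = 2*√15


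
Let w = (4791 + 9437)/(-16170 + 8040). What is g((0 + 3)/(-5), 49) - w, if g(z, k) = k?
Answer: 206299/4065 ≈ 50.750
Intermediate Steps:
w = -7114/4065 (w = 14228/(-8130) = 14228*(-1/8130) = -7114/4065 ≈ -1.7501)
g((0 + 3)/(-5), 49) - w = 49 - 1*(-7114/4065) = 49 + 7114/4065 = 206299/4065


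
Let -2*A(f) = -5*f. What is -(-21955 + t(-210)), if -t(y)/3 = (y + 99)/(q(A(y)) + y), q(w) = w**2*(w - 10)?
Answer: 1079158396336/49153195 ≈ 21955.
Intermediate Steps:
A(f) = 5*f/2 (A(f) = -(-5)*f/2 = 5*f/2)
q(w) = w**2*(-10 + w)
t(y) = -3*(99 + y)/(y + 25*y**2*(-10 + 5*y/2)/4) (t(y) = -3*(y + 99)/((5*y/2)**2*(-10 + 5*y/2) + y) = -3*(99 + y)/((25*y**2/4)*(-10 + 5*y/2) + y) = -3*(99 + y)/(25*y**2*(-10 + 5*y/2)/4 + y) = -3*(99 + y)/(y + 25*y**2*(-10 + 5*y/2)/4))
-(-21955 + t(-210)) = -(-21955 + 24*(-99 - 1*(-210))/(-210*(8 + 125*(-210)*(-4 - 210)))) = -(-21955 + 24*(-1/210)*(-99 + 210)/(8 + 125*(-210)*(-214))) = -(-21955 + 24*(-1/210)*111/(8 + 5617500)) = -(-21955 + 24*(-1/210)*111/5617508) = -(-21955 + 24*(-1/210)*(1/5617508)*111) = -(-21955 - 111/49153195) = -1*(-1079158396336/49153195) = 1079158396336/49153195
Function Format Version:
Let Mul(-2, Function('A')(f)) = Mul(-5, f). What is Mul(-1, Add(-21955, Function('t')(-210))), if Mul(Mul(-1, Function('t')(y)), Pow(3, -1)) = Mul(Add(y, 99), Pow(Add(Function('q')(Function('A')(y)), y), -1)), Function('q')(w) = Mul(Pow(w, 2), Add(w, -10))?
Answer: Rational(1079158396336, 49153195) ≈ 21955.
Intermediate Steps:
Function('A')(f) = Mul(Rational(5, 2), f) (Function('A')(f) = Mul(Rational(-1, 2), Mul(-5, f)) = Mul(Rational(5, 2), f))
Function('q')(w) = Mul(Pow(w, 2), Add(-10, w))
Function('t')(y) = Mul(-3, Pow(Add(y, Mul(Rational(25, 4), Pow(y, 2), Add(-10, Mul(Rational(5, 2), y)))), -1), Add(99, y)) (Function('t')(y) = Mul(-3, Mul(Add(y, 99), Pow(Add(Mul(Pow(Mul(Rational(5, 2), y), 2), Add(-10, Mul(Rational(5, 2), y))), y), -1))) = Mul(-3, Mul(Add(99, y), Pow(Add(Mul(Mul(Rational(25, 4), Pow(y, 2)), Add(-10, Mul(Rational(5, 2), y))), y), -1))) = Mul(-3, Mul(Add(99, y), Pow(Add(Mul(Rational(25, 4), Pow(y, 2), Add(-10, Mul(Rational(5, 2), y))), y), -1))) = Mul(-3, Mul(Add(99, y), Pow(Add(y, Mul(Rational(25, 4), Pow(y, 2), Add(-10, Mul(Rational(5, 2), y)))), -1))) = Mul(-3, Mul(Pow(Add(y, Mul(Rational(25, 4), Pow(y, 2), Add(-10, Mul(Rational(5, 2), y)))), -1), Add(99, y))) = Mul(-3, Pow(Add(y, Mul(Rational(25, 4), Pow(y, 2), Add(-10, Mul(Rational(5, 2), y)))), -1), Add(99, y)))
Mul(-1, Add(-21955, Function('t')(-210))) = Mul(-1, Add(-21955, Mul(24, Pow(-210, -1), Pow(Add(8, Mul(125, -210, Add(-4, -210))), -1), Add(-99, Mul(-1, -210))))) = Mul(-1, Add(-21955, Mul(24, Rational(-1, 210), Pow(Add(8, Mul(125, -210, -214)), -1), Add(-99, 210)))) = Mul(-1, Add(-21955, Mul(24, Rational(-1, 210), Pow(Add(8, 5617500), -1), 111))) = Mul(-1, Add(-21955, Mul(24, Rational(-1, 210), Pow(5617508, -1), 111))) = Mul(-1, Add(-21955, Mul(24, Rational(-1, 210), Rational(1, 5617508), 111))) = Mul(-1, Add(-21955, Rational(-111, 49153195))) = Mul(-1, Rational(-1079158396336, 49153195)) = Rational(1079158396336, 49153195)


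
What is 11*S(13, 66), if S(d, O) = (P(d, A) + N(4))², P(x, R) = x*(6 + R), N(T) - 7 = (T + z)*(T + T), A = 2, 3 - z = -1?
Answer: 336875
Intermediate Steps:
z = 4 (z = 3 - 1*(-1) = 3 + 1 = 4)
N(T) = 7 + 2*T*(4 + T) (N(T) = 7 + (T + 4)*(T + T) = 7 + (4 + T)*(2*T) = 7 + 2*T*(4 + T))
S(d, O) = (71 + 8*d)² (S(d, O) = (d*(6 + 2) + (7 + 2*4² + 8*4))² = (d*8 + (7 + 2*16 + 32))² = (8*d + (7 + 32 + 32))² = (8*d + 71)² = (71 + 8*d)²)
11*S(13, 66) = 11*(71 + 8*13)² = 11*(71 + 104)² = 11*175² = 11*30625 = 336875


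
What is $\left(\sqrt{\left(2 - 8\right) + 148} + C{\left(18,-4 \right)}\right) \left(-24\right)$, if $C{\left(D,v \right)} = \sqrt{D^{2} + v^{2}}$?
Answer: $- 48 \sqrt{85} - 24 \sqrt{142} \approx -728.53$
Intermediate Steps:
$\left(\sqrt{\left(2 - 8\right) + 148} + C{\left(18,-4 \right)}\right) \left(-24\right) = \left(\sqrt{\left(2 - 8\right) + 148} + \sqrt{18^{2} + \left(-4\right)^{2}}\right) \left(-24\right) = \left(\sqrt{\left(2 - 8\right) + 148} + \sqrt{324 + 16}\right) \left(-24\right) = \left(\sqrt{-6 + 148} + \sqrt{340}\right) \left(-24\right) = \left(\sqrt{142} + 2 \sqrt{85}\right) \left(-24\right) = - 48 \sqrt{85} - 24 \sqrt{142}$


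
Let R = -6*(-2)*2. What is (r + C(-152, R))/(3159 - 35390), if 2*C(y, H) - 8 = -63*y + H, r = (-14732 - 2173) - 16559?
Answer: 28660/32231 ≈ 0.88921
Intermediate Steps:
r = -33464 (r = -16905 - 16559 = -33464)
R = 24 (R = 12*2 = 24)
C(y, H) = 4 + H/2 - 63*y/2 (C(y, H) = 4 + (-63*y + H)/2 = 4 + (H - 63*y)/2 = 4 + (H/2 - 63*y/2) = 4 + H/2 - 63*y/2)
(r + C(-152, R))/(3159 - 35390) = (-33464 + (4 + (½)*24 - 63/2*(-152)))/(3159 - 35390) = (-33464 + (4 + 12 + 4788))/(-32231) = (-33464 + 4804)*(-1/32231) = -28660*(-1/32231) = 28660/32231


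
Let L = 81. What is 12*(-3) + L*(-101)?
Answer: -8217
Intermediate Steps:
12*(-3) + L*(-101) = 12*(-3) + 81*(-101) = -36 - 8181 = -8217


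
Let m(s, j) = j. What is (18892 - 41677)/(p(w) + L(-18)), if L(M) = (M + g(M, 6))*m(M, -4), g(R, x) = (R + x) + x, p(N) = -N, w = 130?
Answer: 22785/34 ≈ 670.15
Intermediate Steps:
g(R, x) = R + 2*x
L(M) = -48 - 8*M (L(M) = (M + (M + 2*6))*(-4) = (M + (M + 12))*(-4) = (M + (12 + M))*(-4) = (12 + 2*M)*(-4) = -48 - 8*M)
(18892 - 41677)/(p(w) + L(-18)) = (18892 - 41677)/(-1*130 + (-48 - 8*(-18))) = -22785/(-130 + (-48 + 144)) = -22785/(-130 + 96) = -22785/(-34) = -22785*(-1/34) = 22785/34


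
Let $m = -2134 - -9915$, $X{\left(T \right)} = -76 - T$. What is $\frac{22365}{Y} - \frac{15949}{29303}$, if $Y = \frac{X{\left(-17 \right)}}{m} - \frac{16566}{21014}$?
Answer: $- \frac{53580103372701629}{1906744334608} \approx -28100.0$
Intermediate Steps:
$m = 7781$ ($m = -2134 + 9915 = 7781$)
$Y = - \frac{65069936}{81754967}$ ($Y = \frac{-76 - -17}{7781} - \frac{16566}{21014} = \left(-76 + 17\right) \frac{1}{7781} - \frac{8283}{10507} = \left(-59\right) \frac{1}{7781} - \frac{8283}{10507} = - \frac{59}{7781} - \frac{8283}{10507} = - \frac{65069936}{81754967} \approx -0.79591$)
$\frac{22365}{Y} - \frac{15949}{29303} = \frac{22365}{- \frac{65069936}{81754967}} - \frac{15949}{29303} = 22365 \left(- \frac{81754967}{65069936}\right) - \frac{15949}{29303} = - \frac{1828449836955}{65069936} - \frac{15949}{29303} = - \frac{53580103372701629}{1906744334608}$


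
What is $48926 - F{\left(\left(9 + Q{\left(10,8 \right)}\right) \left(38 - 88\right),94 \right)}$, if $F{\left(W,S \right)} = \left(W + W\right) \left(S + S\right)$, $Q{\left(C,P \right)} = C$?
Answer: $406126$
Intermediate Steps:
$F{\left(W,S \right)} = 4 S W$ ($F{\left(W,S \right)} = 2 W 2 S = 4 S W$)
$48926 - F{\left(\left(9 + Q{\left(10,8 \right)}\right) \left(38 - 88\right),94 \right)} = 48926 - 4 \cdot 94 \left(9 + 10\right) \left(38 - 88\right) = 48926 - 4 \cdot 94 \cdot 19 \left(-50\right) = 48926 - 4 \cdot 94 \left(-950\right) = 48926 - -357200 = 48926 + 357200 = 406126$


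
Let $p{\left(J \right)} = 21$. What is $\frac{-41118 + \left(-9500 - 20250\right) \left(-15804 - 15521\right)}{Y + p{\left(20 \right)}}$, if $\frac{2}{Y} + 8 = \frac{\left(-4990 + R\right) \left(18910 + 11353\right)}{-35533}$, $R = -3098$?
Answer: $\frac{113914063639470080}{2567105773} \approx 4.4375 \cdot 10^{7}$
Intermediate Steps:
$Y = \frac{35533}{122241440}$ ($Y = \frac{2}{-8 + \frac{\left(-4990 - 3098\right) \left(18910 + 11353\right)}{-35533}} = \frac{2}{-8 + \left(-8088\right) 30263 \left(- \frac{1}{35533}\right)} = \frac{2}{-8 - - \frac{244767144}{35533}} = \frac{2}{-8 + \frac{244767144}{35533}} = \frac{2}{\frac{244482880}{35533}} = 2 \cdot \frac{35533}{244482880} = \frac{35533}{122241440} \approx 0.00029068$)
$\frac{-41118 + \left(-9500 - 20250\right) \left(-15804 - 15521\right)}{Y + p{\left(20 \right)}} = \frac{-41118 + \left(-9500 - 20250\right) \left(-15804 - 15521\right)}{\frac{35533}{122241440} + 21} = \frac{-41118 - -931918750}{\frac{2567105773}{122241440}} = \left(-41118 + 931918750\right) \frac{122241440}{2567105773} = 931877632 \cdot \frac{122241440}{2567105773} = \frac{113914063639470080}{2567105773}$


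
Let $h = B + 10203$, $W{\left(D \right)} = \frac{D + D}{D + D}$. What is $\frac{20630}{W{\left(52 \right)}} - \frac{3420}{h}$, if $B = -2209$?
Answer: $\frac{82456400}{3997} \approx 20630.0$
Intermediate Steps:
$W{\left(D \right)} = 1$ ($W{\left(D \right)} = \frac{2 D}{2 D} = 2 D \frac{1}{2 D} = 1$)
$h = 7994$ ($h = -2209 + 10203 = 7994$)
$\frac{20630}{W{\left(52 \right)}} - \frac{3420}{h} = \frac{20630}{1} - \frac{3420}{7994} = 20630 \cdot 1 - \frac{1710}{3997} = 20630 - \frac{1710}{3997} = \frac{82456400}{3997}$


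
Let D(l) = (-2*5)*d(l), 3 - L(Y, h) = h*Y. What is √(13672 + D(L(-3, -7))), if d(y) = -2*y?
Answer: 32*√13 ≈ 115.38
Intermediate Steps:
L(Y, h) = 3 - Y*h (L(Y, h) = 3 - h*Y = 3 - Y*h)
D(l) = 20*l (D(l) = (-2*5)*(-2*l) = -(-20)*l = 20*l)
√(13672 + D(L(-3, -7))) = √(13672 + 20*(3 - 1*(-3)*(-7))) = √(13672 + 20*(3 - 21)) = √(13672 + 20*(-18)) = √(13672 - 360) = √13312 = 32*√13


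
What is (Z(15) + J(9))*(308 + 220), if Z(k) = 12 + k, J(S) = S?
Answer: 19008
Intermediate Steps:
(Z(15) + J(9))*(308 + 220) = ((12 + 15) + 9)*(308 + 220) = (27 + 9)*528 = 36*528 = 19008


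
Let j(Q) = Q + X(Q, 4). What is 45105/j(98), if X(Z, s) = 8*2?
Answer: 15035/38 ≈ 395.66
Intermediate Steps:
X(Z, s) = 16
j(Q) = 16 + Q (j(Q) = Q + 16 = 16 + Q)
45105/j(98) = 45105/(16 + 98) = 45105/114 = 45105*(1/114) = 15035/38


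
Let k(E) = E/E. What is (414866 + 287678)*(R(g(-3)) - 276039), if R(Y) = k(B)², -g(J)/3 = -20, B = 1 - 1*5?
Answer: -193928840672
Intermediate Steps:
B = -4 (B = 1 - 5 = -4)
g(J) = 60 (g(J) = -3*(-20) = 60)
k(E) = 1
R(Y) = 1 (R(Y) = 1² = 1)
(414866 + 287678)*(R(g(-3)) - 276039) = (414866 + 287678)*(1 - 276039) = 702544*(-276038) = -193928840672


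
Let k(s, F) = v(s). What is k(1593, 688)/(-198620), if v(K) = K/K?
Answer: -1/198620 ≈ -5.0347e-6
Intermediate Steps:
v(K) = 1
k(s, F) = 1
k(1593, 688)/(-198620) = 1/(-198620) = 1*(-1/198620) = -1/198620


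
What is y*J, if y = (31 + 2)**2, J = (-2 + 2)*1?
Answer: 0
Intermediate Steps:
J = 0 (J = 0*1 = 0)
y = 1089 (y = 33**2 = 1089)
y*J = 1089*0 = 0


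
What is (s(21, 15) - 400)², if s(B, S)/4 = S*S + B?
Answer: 341056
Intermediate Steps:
s(B, S) = 4*B + 4*S² (s(B, S) = 4*(S*S + B) = 4*(S² + B) = 4*(B + S²) = 4*B + 4*S²)
(s(21, 15) - 400)² = ((4*21 + 4*15²) - 400)² = ((84 + 4*225) - 400)² = ((84 + 900) - 400)² = (984 - 400)² = 584² = 341056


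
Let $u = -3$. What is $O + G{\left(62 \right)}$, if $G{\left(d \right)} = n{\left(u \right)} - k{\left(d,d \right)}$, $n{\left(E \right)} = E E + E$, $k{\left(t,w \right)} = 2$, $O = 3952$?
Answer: $3956$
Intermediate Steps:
$n{\left(E \right)} = E + E^{2}$ ($n{\left(E \right)} = E^{2} + E = E + E^{2}$)
$G{\left(d \right)} = 4$ ($G{\left(d \right)} = - 3 \left(1 - 3\right) - 2 = \left(-3\right) \left(-2\right) - 2 = 6 - 2 = 4$)
$O + G{\left(62 \right)} = 3952 + 4 = 3956$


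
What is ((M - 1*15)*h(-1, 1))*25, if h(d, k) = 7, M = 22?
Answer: 1225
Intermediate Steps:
((M - 1*15)*h(-1, 1))*25 = ((22 - 1*15)*7)*25 = ((22 - 15)*7)*25 = (7*7)*25 = 49*25 = 1225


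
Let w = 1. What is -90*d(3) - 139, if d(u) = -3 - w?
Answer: 221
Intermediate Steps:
d(u) = -4 (d(u) = -3 - 1*1 = -3 - 1 = -4)
-90*d(3) - 139 = -90*(-4) - 139 = 360 - 139 = 221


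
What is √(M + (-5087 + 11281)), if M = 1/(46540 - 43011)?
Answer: √77139094683/3529 ≈ 78.702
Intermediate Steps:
M = 1/3529 ≈ 0.00028337
√(M + (-5087 + 11281)) = √(1/3529 + (-5087 + 11281)) = √(1/3529 + 6194) = √(21858627/3529) = √77139094683/3529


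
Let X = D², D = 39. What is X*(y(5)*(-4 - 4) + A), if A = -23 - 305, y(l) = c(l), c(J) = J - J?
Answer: -498888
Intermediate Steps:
c(J) = 0
y(l) = 0
A = -328
X = 1521 (X = 39² = 1521)
X*(y(5)*(-4 - 4) + A) = 1521*(0*(-4 - 4) - 328) = 1521*(0*(-8) - 328) = 1521*(0 - 328) = 1521*(-328) = -498888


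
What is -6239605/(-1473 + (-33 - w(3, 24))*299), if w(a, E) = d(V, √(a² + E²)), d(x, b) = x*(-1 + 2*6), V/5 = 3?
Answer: 1247921/12135 ≈ 102.84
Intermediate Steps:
V = 15 (V = 5*3 = 15)
d(x, b) = 11*x (d(x, b) = x*(-1 + 12) = x*11 = 11*x)
w(a, E) = 165 (w(a, E) = 11*15 = 165)
-6239605/(-1473 + (-33 - w(3, 24))*299) = -6239605/(-1473 + (-33 - 1*165)*299) = -6239605/(-1473 + (-33 - 165)*299) = -6239605/(-1473 - 198*299) = -6239605/(-1473 - 59202) = -6239605/(-60675) = -6239605*(-1/60675) = 1247921/12135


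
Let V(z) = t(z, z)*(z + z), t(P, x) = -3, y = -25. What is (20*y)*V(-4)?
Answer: -12000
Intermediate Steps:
V(z) = -6*z (V(z) = -3*(z + z) = -6*z)
(20*y)*V(-4) = (20*(-25))*(-6*(-4)) = -500*24 = -12000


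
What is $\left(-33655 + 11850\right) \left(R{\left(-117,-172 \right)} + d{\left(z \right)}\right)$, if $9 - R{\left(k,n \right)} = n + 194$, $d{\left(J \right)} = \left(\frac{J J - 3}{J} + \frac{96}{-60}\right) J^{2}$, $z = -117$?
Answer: $35393383207$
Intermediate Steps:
$d{\left(J \right)} = J^{2} \left(- \frac{8}{5} + \frac{-3 + J^{2}}{J}\right)$ ($d{\left(J \right)} = \left(\frac{J^{2} - 3}{J} + 96 \left(- \frac{1}{60}\right)\right) J^{2} = \left(\frac{-3 + J^{2}}{J} - \frac{8}{5}\right) J^{2} = \left(- \frac{8}{5} + \frac{-3 + J^{2}}{J}\right) J^{2} = J^{2} \left(- \frac{8}{5} + \frac{-3 + J^{2}}{J}\right)$)
$R{\left(k,n \right)} = -185 - n$ ($R{\left(k,n \right)} = 9 - \left(n + 194\right) = 9 - \left(194 + n\right) = -185 - n$)
$\left(-33655 + 11850\right) \left(R{\left(-117,-172 \right)} + d{\left(z \right)}\right) = \left(-33655 + 11850\right) \left(\left(-185 - -172\right) + \frac{1}{5} \left(-117\right) \left(-15 - -936 + 5 \left(-117\right)^{2}\right)\right) = - 21805 \left(\left(-185 + 172\right) + \frac{1}{5} \left(-117\right) \left(-15 + 936 + 5 \cdot 13689\right)\right) = - 21805 \left(-13 + \frac{1}{5} \left(-117\right) \left(-15 + 936 + 68445\right)\right) = - 21805 \left(-13 + \frac{1}{5} \left(-117\right) 69366\right) = - 21805 \left(-13 - \frac{8115822}{5}\right) = \left(-21805\right) \left(- \frac{8115887}{5}\right) = 35393383207$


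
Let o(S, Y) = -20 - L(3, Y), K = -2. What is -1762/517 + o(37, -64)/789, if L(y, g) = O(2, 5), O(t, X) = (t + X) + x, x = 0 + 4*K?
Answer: -1400041/407913 ≈ -3.4322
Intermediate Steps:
x = -8 (x = 0 + 4*(-2) = 0 - 8 = -8)
O(t, X) = -8 + X + t (O(t, X) = (t + X) - 8 = (X + t) - 8 = -8 + X + t)
L(y, g) = -1 (L(y, g) = -8 + 5 + 2 = -1)
o(S, Y) = -19 (o(S, Y) = -20 - 1*(-1) = -20 + 1 = -19)
-1762/517 + o(37, -64)/789 = -1762/517 - 19/789 = -1400041/407913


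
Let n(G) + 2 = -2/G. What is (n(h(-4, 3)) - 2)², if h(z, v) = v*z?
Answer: 529/36 ≈ 14.694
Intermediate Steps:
n(G) = -2 - 2/G
(n(h(-4, 3)) - 2)² = ((-2 - 2/(3*(-4))) - 2)² = ((-2 - 2/(-12)) - 2)² = ((-2 - 2*(-1/12)) - 2)² = ((-2 + ⅙) - 2)² = (-11/6 - 2)² = (-23/6)² = 529/36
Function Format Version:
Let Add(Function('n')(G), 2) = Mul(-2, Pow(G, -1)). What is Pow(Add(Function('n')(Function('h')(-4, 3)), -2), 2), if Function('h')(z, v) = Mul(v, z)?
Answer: Rational(529, 36) ≈ 14.694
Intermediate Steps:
Function('n')(G) = Add(-2, Mul(-2, Pow(G, -1)))
Pow(Add(Function('n')(Function('h')(-4, 3)), -2), 2) = Pow(Add(Add(-2, Mul(-2, Pow(Mul(3, -4), -1))), -2), 2) = Pow(Add(Add(-2, Mul(-2, Pow(-12, -1))), -2), 2) = Pow(Add(Add(-2, Mul(-2, Rational(-1, 12))), -2), 2) = Pow(Add(Add(-2, Rational(1, 6)), -2), 2) = Pow(Add(Rational(-11, 6), -2), 2) = Pow(Rational(-23, 6), 2) = Rational(529, 36)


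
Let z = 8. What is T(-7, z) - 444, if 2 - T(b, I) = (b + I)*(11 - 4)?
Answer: -449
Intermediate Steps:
T(b, I) = 2 - 7*I - 7*b (T(b, I) = 2 - (b + I)*(11 - 4) = 2 - (I + b)*7 = 2 - (7*I + 7*b) = 2 + (-7*I - 7*b) = 2 - 7*I - 7*b)
T(-7, z) - 444 = (2 - 7*8 - 7*(-7)) - 444 = (2 - 56 + 49) - 444 = -5 - 444 = -449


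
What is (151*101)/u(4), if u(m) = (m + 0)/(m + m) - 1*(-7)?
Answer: 30502/15 ≈ 2033.5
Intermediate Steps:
u(m) = 15/2 (u(m) = m/((2*m)) + 7 = m*(1/(2*m)) + 7 = ½ + 7 = 15/2)
(151*101)/u(4) = (151*101)/(15/2) = 15251*(2/15) = 30502/15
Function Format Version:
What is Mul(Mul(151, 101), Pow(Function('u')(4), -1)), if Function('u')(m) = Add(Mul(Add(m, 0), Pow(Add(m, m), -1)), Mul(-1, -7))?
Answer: Rational(30502, 15) ≈ 2033.5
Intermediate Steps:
Function('u')(m) = Rational(15, 2) (Function('u')(m) = Add(Mul(m, Pow(Mul(2, m), -1)), 7) = Add(Mul(m, Mul(Rational(1, 2), Pow(m, -1))), 7) = Add(Rational(1, 2), 7) = Rational(15, 2))
Mul(Mul(151, 101), Pow(Function('u')(4), -1)) = Mul(Mul(151, 101), Pow(Rational(15, 2), -1)) = Mul(15251, Rational(2, 15)) = Rational(30502, 15)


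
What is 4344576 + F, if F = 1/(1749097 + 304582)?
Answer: 8922364495105/2053679 ≈ 4.3446e+6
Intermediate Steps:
F = 1/2053679 ≈ 4.8693e-7
4344576 + F = 4344576 + 1/2053679 = 8922364495105/2053679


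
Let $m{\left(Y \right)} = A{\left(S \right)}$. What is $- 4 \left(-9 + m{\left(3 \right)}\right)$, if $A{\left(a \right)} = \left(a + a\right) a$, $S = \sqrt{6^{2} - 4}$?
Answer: $-220$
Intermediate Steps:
$S = 4 \sqrt{2}$ ($S = \sqrt{36 - 4} = \sqrt{32} = 4 \sqrt{2} \approx 5.6569$)
$A{\left(a \right)} = 2 a^{2}$ ($A{\left(a \right)} = 2 a a = 2 a^{2}$)
$m{\left(Y \right)} = 64$ ($m{\left(Y \right)} = 2 \left(4 \sqrt{2}\right)^{2} = 2 \cdot 32 = 64$)
$- 4 \left(-9 + m{\left(3 \right)}\right) = - 4 \left(-9 + 64\right) = \left(-4\right) 55 = -220$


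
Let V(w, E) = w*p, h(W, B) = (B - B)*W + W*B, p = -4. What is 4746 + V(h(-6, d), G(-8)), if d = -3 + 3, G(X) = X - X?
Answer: 4746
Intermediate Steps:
G(X) = 0
d = 0
h(W, B) = B*W (h(W, B) = 0*W + B*W = 0 + B*W = B*W)
V(w, E) = -4*w (V(w, E) = w*(-4) = -4*w)
4746 + V(h(-6, d), G(-8)) = 4746 - 0*(-6) = 4746 - 4*0 = 4746 + 0 = 4746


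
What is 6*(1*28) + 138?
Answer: 306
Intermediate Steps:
6*(1*28) + 138 = 6*28 + 138 = 168 + 138 = 306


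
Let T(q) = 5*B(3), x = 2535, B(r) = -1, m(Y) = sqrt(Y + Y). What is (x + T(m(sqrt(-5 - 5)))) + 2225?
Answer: 4755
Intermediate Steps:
m(Y) = sqrt(2)*sqrt(Y) (m(Y) = sqrt(2*Y) = sqrt(2)*sqrt(Y))
T(q) = -5 (T(q) = 5*(-1) = -5)
(x + T(m(sqrt(-5 - 5)))) + 2225 = (2535 - 5) + 2225 = 2530 + 2225 = 4755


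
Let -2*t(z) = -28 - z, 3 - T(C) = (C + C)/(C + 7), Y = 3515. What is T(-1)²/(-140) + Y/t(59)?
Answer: 147485/1827 ≈ 80.725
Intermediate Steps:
T(C) = 3 - 2*C/(7 + C) (T(C) = 3 - (C + C)/(C + 7) = 3 - 2*C/(7 + C))
t(z) = 14 + z/2 (t(z) = -(-28 - z)/2 = 14 + z/2)
T(-1)²/(-140) + Y/t(59) = ((21 - 1)/(7 - 1))²/(-140) + 3515/(14 + (½)*59) = (20/6)²*(-1/140) + 3515/(14 + 59/2) = ((⅙)*20)²*(-1/140) + 3515/(87/2) = (10/3)²*(-1/140) + 3515*(2/87) = (100/9)*(-1/140) + 7030/87 = -5/63 + 7030/87 = 147485/1827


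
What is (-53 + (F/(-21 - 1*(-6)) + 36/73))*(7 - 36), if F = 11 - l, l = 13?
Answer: 1663121/1095 ≈ 1518.8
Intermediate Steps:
F = -2 (F = 11 - 1*13 = 11 - 13 = -2)
(-53 + (F/(-21 - 1*(-6)) + 36/73))*(7 - 36) = (-53 + (-2/(-21 - 1*(-6)) + 36/73))*(7 - 36) = (-53 + (-2/(-21 + 6) + 36*(1/73)))*(-29) = (-53 + (-2/(-15) + 36/73))*(-29) = (-53 + (-2*(-1/15) + 36/73))*(-29) = (-53 + (2/15 + 36/73))*(-29) = (-53 + 686/1095)*(-29) = -57349/1095*(-29) = 1663121/1095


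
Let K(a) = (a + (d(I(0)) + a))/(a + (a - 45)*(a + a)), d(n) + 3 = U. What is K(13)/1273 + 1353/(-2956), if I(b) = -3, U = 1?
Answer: -470230385/1027295724 ≈ -0.45774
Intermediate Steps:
d(n) = -2 (d(n) = -3 + 1 = -2)
K(a) = (-2 + 2*a)/(a + 2*a*(-45 + a)) (K(a) = (a + (-2 + a))/(a + (a - 45)*(a + a)) = (-2 + 2*a)/(a + (-45 + a)*(2*a)) = (-2 + 2*a)/(a + 2*a*(-45 + a)))
K(13)/1273 + 1353/(-2956) = (2*(-1 + 13)/(13*(-89 + 2*13)))/1273 + 1353/(-2956) = (2*(1/13)*12/(-89 + 26))*(1/1273) + 1353*(-1/2956) = (2*(1/13)*12/(-63))*(1/1273) - 1353/2956 = (2*(1/13)*(-1/63)*12)*(1/1273) - 1353/2956 = -8/273*1/1273 - 1353/2956 = -8/347529 - 1353/2956 = -470230385/1027295724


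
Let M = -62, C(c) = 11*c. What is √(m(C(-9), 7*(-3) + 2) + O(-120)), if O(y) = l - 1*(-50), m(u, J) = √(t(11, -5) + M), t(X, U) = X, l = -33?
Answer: √(17 + I*√51) ≈ 4.2095 + 0.84826*I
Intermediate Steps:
m(u, J) = I*√51 (m(u, J) = √(11 - 62) = √(-51) = I*√51)
O(y) = 17 (O(y) = -33 - 1*(-50) = -33 + 50 = 17)
√(m(C(-9), 7*(-3) + 2) + O(-120)) = √(I*√51 + 17) = √(17 + I*√51)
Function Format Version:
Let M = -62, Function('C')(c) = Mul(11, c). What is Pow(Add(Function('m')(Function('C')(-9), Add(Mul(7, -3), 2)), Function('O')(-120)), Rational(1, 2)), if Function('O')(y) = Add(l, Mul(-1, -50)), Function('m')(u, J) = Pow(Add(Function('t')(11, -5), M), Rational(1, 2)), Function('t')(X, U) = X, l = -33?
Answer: Pow(Add(17, Mul(I, Pow(51, Rational(1, 2)))), Rational(1, 2)) ≈ Add(4.2095, Mul(0.84826, I))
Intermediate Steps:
Function('m')(u, J) = Mul(I, Pow(51, Rational(1, 2))) (Function('m')(u, J) = Pow(Add(11, -62), Rational(1, 2)) = Pow(-51, Rational(1, 2)) = Mul(I, Pow(51, Rational(1, 2))))
Function('O')(y) = 17 (Function('O')(y) = Add(-33, Mul(-1, -50)) = Add(-33, 50) = 17)
Pow(Add(Function('m')(Function('C')(-9), Add(Mul(7, -3), 2)), Function('O')(-120)), Rational(1, 2)) = Pow(Add(Mul(I, Pow(51, Rational(1, 2))), 17), Rational(1, 2)) = Pow(Add(17, Mul(I, Pow(51, Rational(1, 2)))), Rational(1, 2))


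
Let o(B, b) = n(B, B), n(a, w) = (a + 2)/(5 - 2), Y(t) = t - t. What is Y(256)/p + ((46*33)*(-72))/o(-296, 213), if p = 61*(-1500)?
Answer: 54648/49 ≈ 1115.3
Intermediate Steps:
Y(t) = 0
p = -91500
n(a, w) = ⅔ + a/3 (n(a, w) = (2 + a)/3 = (2 + a)*(⅓) = ⅔ + a/3)
o(B, b) = ⅔ + B/3
Y(256)/p + ((46*33)*(-72))/o(-296, 213) = 0/(-91500) + ((46*33)*(-72))/(⅔ + (⅓)*(-296)) = 0*(-1/91500) + (1518*(-72))/(⅔ - 296/3) = 0 - 109296/(-98) = 0 - 109296*(-1/98) = 0 + 54648/49 = 54648/49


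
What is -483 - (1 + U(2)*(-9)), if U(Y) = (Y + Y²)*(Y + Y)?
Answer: -268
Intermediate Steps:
U(Y) = 2*Y*(Y + Y²) (U(Y) = (Y + Y²)*(2*Y) = 2*Y*(Y + Y²))
-483 - (1 + U(2)*(-9)) = -483 - (1 + (2*2²*(1 + 2))*(-9)) = -483 - (1 + (2*4*3)*(-9)) = -483 - (1 + 24*(-9)) = -483 - (1 - 216) = -483 - 1*(-215) = -483 + 215 = -268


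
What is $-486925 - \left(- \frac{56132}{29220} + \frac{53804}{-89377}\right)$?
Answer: $- \frac{317911191005464}{652898985} \approx -4.8692 \cdot 10^{5}$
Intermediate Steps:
$-486925 - \left(- \frac{56132}{29220} + \frac{53804}{-89377}\right) = -486925 - \left(\left(-56132\right) \frac{1}{29220} + 53804 \left(- \frac{1}{89377}\right)\right) = -486925 - \left(- \frac{14033}{7305} - \frac{53804}{89377}\right) = -486925 - - \frac{1647265661}{652898985} = -486925 + \frac{1647265661}{652898985} = - \frac{317911191005464}{652898985}$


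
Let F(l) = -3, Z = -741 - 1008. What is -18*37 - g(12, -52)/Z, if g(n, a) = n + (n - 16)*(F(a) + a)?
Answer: -1164602/1749 ≈ -665.87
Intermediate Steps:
Z = -1749
g(n, a) = n + (-16 + n)*(-3 + a) (g(n, a) = n + (n - 16)*(-3 + a) = n + (-16 + n)*(-3 + a))
-18*37 - g(12, -52)/Z = -18*37 - (48 - 16*(-52) - 2*12 - 52*12)/(-1749) = -666 - (48 + 832 - 24 - 624)*(-1)/1749 = -666 - 232*(-1)/1749 = -666 - 1*(-232/1749) = -666 + 232/1749 = -1164602/1749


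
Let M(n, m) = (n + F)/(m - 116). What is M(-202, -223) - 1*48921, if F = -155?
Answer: -5527954/113 ≈ -48920.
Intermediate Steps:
M(n, m) = (-155 + n)/(-116 + m) (M(n, m) = (n - 155)/(m - 116) = (-155 + n)/(-116 + m))
M(-202, -223) - 1*48921 = (-155 - 202)/(-116 - 223) - 1*48921 = -357/(-339) - 48921 = -1/339*(-357) - 48921 = 119/113 - 48921 = -5527954/113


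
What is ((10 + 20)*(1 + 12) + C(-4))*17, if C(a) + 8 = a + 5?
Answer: 6511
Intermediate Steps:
C(a) = -3 + a (C(a) = -8 + (a + 5) = -8 + (5 + a) = -3 + a)
((10 + 20)*(1 + 12) + C(-4))*17 = ((10 + 20)*(1 + 12) + (-3 - 4))*17 = (30*13 - 7)*17 = (390 - 7)*17 = 383*17 = 6511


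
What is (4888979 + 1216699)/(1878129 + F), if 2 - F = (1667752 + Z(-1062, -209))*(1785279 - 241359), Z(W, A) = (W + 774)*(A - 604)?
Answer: -6105678/2936373394189 ≈ -2.0793e-6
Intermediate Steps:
Z(W, A) = (-604 + A)*(774 + W) (Z(W, A) = (774 + W)*(-604 + A) = (-604 + A)*(774 + W))
F = -2936375272318 (F = 2 - (1667752 + (-467496 - 604*(-1062) + 774*(-209) - 209*(-1062)))*(1785279 - 241359) = 2 - (1667752 + (-467496 + 641448 - 161766 + 221958))*1543920 = 2 - (1667752 + 234144)*1543920 = 2 - 1901896*1543920 = 2 - 1*2936375272320 = 2 - 2936375272320 = -2936375272318)
(4888979 + 1216699)/(1878129 + F) = (4888979 + 1216699)/(1878129 - 2936375272318) = 6105678/(-2936373394189) = 6105678*(-1/2936373394189) = -6105678/2936373394189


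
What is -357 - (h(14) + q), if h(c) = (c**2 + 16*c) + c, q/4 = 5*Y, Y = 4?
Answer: -871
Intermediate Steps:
q = 80 (q = 4*(5*4) = 4*20 = 80)
h(c) = c**2 + 17*c
-357 - (h(14) + q) = -357 - (14*(17 + 14) + 80) = -357 - (14*31 + 80) = -357 - (434 + 80) = -357 - 1*514 = -357 - 514 = -871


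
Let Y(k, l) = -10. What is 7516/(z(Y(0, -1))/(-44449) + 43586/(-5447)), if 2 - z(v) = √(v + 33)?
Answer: -3525474622979676753984/3753383173540434457 - 9912050745251356*√23/3753383173540434457 ≈ -939.29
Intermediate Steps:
z(v) = 2 - √(33 + v) (z(v) = 2 - √(v + 33) = 2 - √(33 + v))
7516/(z(Y(0, -1))/(-44449) + 43586/(-5447)) = 7516/((2 - √(33 - 10))/(-44449) + 43586/(-5447)) = 7516/((2 - √23)*(-1/44449) + 43586*(-1/5447)) = 7516/((-2/44449 + √23/44449) - 43586/5447) = 7516/(-1937365008/242113703 + √23/44449)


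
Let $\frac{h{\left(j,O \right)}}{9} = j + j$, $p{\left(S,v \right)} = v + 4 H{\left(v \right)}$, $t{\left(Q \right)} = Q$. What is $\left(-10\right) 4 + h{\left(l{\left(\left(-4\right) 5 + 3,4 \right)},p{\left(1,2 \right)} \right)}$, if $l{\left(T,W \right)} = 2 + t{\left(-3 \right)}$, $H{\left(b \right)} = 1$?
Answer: $-58$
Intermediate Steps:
$l{\left(T,W \right)} = -1$ ($l{\left(T,W \right)} = 2 - 3 = -1$)
$p{\left(S,v \right)} = 4 + v$ ($p{\left(S,v \right)} = v + 4 \cdot 1 = v + 4 = 4 + v$)
$h{\left(j,O \right)} = 18 j$ ($h{\left(j,O \right)} = 9 \left(j + j\right) = 9 \cdot 2 j = 18 j$)
$\left(-10\right) 4 + h{\left(l{\left(\left(-4\right) 5 + 3,4 \right)},p{\left(1,2 \right)} \right)} = \left(-10\right) 4 + 18 \left(-1\right) = -40 - 18 = -58$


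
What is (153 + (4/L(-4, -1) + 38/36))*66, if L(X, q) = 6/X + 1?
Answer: 28919/3 ≈ 9639.7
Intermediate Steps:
L(X, q) = 1 + 6/X (L(X, q) = 6/X + 1 = 1 + 6/X)
(153 + (4/L(-4, -1) + 38/36))*66 = (153 + (4/(((6 - 4)/(-4))) + 38/36))*66 = (153 + (4/((-1/4*2)) + 38*(1/36)))*66 = (153 + (4/(-1/2) + 19/18))*66 = (153 + (4*(-2) + 19/18))*66 = (153 + (-8 + 19/18))*66 = (153 - 125/18)*66 = (2629/18)*66 = 28919/3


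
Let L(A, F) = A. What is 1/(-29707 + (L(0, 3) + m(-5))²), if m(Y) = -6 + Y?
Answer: -1/29586 ≈ -3.3800e-5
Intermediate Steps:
1/(-29707 + (L(0, 3) + m(-5))²) = 1/(-29707 + (0 + (-6 - 5))²) = 1/(-29707 + (0 - 11)²) = 1/(-29707 + (-11)²) = 1/(-29707 + 121) = 1/(-29586) = -1/29586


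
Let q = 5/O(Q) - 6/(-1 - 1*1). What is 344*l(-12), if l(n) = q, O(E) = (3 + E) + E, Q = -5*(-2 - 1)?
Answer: 35776/33 ≈ 1084.1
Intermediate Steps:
Q = 15 (Q = -5*(-3) = 15)
O(E) = 3 + 2*E
q = 104/33 (q = 5/(3 + 2*15) - 6/(-1 - 1*1) = 5/(3 + 30) - 6/(-1 - 1) = 5/33 - 6/(-2) = 5*(1/33) - 6*(-1/2) = 5/33 + 3 = 104/33 ≈ 3.1515)
l(n) = 104/33
344*l(-12) = 344*(104/33) = 35776/33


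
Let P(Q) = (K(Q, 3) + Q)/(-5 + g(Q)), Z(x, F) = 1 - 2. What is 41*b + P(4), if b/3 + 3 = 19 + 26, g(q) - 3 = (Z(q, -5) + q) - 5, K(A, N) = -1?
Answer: 20661/4 ≈ 5165.3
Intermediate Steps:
Z(x, F) = -1
g(q) = -3 + q (g(q) = 3 + ((-1 + q) - 5) = 3 + (-6 + q) = -3 + q)
b = 126 (b = -9 + 3*(19 + 26) = -9 + 3*45 = -9 + 135 = 126)
P(Q) = (-1 + Q)/(-8 + Q) (P(Q) = (-1 + Q)/(-5 + (-3 + Q)) = (-1 + Q)/(-8 + Q))
41*b + P(4) = 41*126 + (-1 + 4)/(-8 + 4) = 5166 + 3/(-4) = 5166 - ¼*3 = 5166 - ¾ = 20661/4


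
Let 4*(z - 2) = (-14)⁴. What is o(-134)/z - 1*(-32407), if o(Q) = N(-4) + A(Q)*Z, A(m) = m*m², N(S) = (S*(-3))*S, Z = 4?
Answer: 150838589/4803 ≈ 31405.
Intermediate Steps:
z = 9606 (z = 2 + (¼)*(-14)⁴ = 2 + (¼)*38416 = 2 + 9604 = 9606)
N(S) = -3*S² (N(S) = (-3*S)*S = -3*S²)
A(m) = m³
o(Q) = -48 + 4*Q³ (o(Q) = -3*(-4)² + Q³*4 = -3*16 + 4*Q³ = -48 + 4*Q³)
o(-134)/z - 1*(-32407) = (-48 + 4*(-134)³)/9606 - 1*(-32407) = (-48 + 4*(-2406104))*(1/9606) + 32407 = (-48 - 9624416)*(1/9606) + 32407 = -9624464*1/9606 + 32407 = -4812232/4803 + 32407 = 150838589/4803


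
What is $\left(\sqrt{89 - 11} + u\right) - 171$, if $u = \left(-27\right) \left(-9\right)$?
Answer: $72 + \sqrt{78} \approx 80.832$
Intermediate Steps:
$u = 243$
$\left(\sqrt{89 - 11} + u\right) - 171 = \left(\sqrt{89 - 11} + 243\right) - 171 = \left(\sqrt{78} + 243\right) - 171 = \left(243 + \sqrt{78}\right) - 171 = 72 + \sqrt{78}$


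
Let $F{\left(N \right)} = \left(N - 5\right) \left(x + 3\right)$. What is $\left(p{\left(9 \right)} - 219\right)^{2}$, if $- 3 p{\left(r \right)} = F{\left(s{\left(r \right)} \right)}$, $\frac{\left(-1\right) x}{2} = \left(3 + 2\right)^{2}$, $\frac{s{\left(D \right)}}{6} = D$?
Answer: $\frac{2709316}{9} \approx 3.0104 \cdot 10^{5}$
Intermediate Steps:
$s{\left(D \right)} = 6 D$
$x = -50$ ($x = - 2 \left(3 + 2\right)^{2} = - 2 \cdot 5^{2} = \left(-2\right) 25 = -50$)
$F{\left(N \right)} = 235 - 47 N$ ($F{\left(N \right)} = \left(N - 5\right) \left(-50 + 3\right) = \left(-5 + N\right) \left(-47\right) = 235 - 47 N$)
$p{\left(r \right)} = - \frac{235}{3} + 94 r$ ($p{\left(r \right)} = - \frac{235 - 47 \cdot 6 r}{3} = - \frac{235 - 282 r}{3} = - \frac{235}{3} + 94 r$)
$\left(p{\left(9 \right)} - 219\right)^{2} = \left(\left(- \frac{235}{3} + 94 \cdot 9\right) - 219\right)^{2} = \left(\left(- \frac{235}{3} + 846\right) - 219\right)^{2} = \left(\frac{2303}{3} - 219\right)^{2} = \left(\frac{1646}{3}\right)^{2} = \frac{2709316}{9}$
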